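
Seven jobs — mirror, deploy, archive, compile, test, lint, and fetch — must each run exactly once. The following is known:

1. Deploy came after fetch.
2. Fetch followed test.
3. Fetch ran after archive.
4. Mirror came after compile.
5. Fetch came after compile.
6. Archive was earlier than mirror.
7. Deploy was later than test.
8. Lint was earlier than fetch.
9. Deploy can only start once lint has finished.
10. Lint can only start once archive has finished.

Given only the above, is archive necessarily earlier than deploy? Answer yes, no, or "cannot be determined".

yes

Chain the constraints: archive → fetch → deploy. Each link is directly stated, so archive comes before deploy.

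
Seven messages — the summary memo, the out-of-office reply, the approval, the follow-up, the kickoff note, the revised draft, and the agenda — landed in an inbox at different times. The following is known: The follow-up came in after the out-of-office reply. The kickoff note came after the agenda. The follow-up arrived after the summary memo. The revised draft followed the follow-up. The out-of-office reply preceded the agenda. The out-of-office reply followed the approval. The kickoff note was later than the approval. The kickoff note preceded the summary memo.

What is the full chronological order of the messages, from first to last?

the approval, the out-of-office reply, the agenda, the kickoff note, the summary memo, the follow-up, the revised draft

The constraints fix every adjacent pair, so only one ordering works:
the approval → the out-of-office reply → the agenda → the kickoff note → the summary memo → the follow-up → the revised draft.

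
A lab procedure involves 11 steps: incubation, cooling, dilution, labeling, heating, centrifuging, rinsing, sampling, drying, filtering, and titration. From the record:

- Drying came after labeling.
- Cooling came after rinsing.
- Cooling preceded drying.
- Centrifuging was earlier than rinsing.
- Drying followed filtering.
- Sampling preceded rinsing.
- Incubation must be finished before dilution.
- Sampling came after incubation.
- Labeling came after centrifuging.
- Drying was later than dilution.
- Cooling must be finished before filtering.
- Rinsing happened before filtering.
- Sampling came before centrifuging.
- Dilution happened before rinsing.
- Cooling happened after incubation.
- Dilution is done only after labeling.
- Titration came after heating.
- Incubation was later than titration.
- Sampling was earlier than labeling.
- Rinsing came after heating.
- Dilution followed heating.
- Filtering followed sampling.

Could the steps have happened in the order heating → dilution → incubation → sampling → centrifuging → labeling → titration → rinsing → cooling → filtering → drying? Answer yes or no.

no

The constraints require incubation before dilution, but in the proposed sequence dilution appears ahead of incubation. That one violation is enough.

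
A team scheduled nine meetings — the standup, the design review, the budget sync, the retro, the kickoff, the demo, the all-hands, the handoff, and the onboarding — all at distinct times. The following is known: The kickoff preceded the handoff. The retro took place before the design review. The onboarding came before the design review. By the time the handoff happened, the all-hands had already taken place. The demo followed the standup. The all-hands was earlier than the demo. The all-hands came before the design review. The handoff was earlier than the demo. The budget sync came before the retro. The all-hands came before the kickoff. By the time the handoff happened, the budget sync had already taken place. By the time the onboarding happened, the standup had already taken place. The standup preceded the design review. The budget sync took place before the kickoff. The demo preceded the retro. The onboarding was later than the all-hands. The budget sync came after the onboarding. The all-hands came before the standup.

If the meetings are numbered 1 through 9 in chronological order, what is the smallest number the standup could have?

The all-hands must come before the standup — 1 forced predecessor.
Nothing else is forced ahead of the standup, so its earliest slot is position 1 + 1 = 2.

2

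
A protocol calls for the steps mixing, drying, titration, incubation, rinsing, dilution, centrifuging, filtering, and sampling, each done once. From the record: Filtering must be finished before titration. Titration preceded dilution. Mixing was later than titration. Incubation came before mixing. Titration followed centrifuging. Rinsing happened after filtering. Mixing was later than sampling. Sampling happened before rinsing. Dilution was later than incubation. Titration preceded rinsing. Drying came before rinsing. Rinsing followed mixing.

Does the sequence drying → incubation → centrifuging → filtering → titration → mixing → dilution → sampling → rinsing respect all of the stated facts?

The constraints require sampling before mixing, but in the proposed sequence mixing appears ahead of sampling. That one violation is enough.

no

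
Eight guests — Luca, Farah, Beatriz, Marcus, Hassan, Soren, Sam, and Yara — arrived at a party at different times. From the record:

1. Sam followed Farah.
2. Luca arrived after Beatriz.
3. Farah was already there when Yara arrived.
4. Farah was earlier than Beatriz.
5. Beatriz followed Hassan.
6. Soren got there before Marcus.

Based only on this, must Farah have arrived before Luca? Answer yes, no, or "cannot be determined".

yes

Chain the constraints: Farah → Beatriz → Luca. Each link is directly stated, so Farah comes before Luca.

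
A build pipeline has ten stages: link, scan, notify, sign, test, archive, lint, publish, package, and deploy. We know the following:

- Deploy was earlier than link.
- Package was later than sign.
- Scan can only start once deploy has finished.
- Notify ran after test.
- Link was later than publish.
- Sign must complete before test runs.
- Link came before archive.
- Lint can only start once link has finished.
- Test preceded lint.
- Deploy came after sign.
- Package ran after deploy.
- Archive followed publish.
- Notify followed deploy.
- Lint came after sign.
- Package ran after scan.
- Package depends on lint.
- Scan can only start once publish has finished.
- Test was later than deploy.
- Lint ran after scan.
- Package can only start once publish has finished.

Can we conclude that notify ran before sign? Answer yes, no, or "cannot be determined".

no

Tracing the constraints gives sign → deploy → notify, so sign must come before notify.
That means notify cannot be before sign.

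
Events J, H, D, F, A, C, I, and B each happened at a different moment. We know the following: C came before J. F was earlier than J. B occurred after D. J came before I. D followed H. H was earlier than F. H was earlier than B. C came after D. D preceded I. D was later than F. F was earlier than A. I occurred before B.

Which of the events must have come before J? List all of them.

Directly stated before J: C and F.
D reaches J via D → C → J.
H reaches J via H → F → J.
No chain forces A (or any of the others) ahead of J.

C, D, F, H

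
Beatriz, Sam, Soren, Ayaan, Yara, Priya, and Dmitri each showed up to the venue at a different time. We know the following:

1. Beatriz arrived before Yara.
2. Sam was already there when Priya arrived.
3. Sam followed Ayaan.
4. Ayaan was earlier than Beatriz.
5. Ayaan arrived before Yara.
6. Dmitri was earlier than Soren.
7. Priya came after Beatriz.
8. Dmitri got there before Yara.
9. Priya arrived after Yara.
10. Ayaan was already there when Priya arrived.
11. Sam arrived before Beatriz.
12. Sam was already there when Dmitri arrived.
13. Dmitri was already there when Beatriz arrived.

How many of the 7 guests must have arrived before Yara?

4

Directly stated before Yara: Ayaan, Beatriz, and Dmitri.
Sam reaches Yara via Sam → Dmitri → Yara.
No chain forces Soren (or any of the others) ahead of Yara.
That's Ayaan, Beatriz, Dmitri, and Sam — 4 in all.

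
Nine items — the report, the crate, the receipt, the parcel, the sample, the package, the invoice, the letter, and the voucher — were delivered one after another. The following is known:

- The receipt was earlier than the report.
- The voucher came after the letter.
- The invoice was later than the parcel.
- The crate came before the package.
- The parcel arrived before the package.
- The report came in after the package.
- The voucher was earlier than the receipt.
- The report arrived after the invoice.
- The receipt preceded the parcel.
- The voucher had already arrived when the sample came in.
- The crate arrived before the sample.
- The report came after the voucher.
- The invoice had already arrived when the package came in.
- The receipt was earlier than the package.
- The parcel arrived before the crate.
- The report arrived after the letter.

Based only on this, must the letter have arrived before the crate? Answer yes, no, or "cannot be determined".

Chain the constraints: the letter → the voucher → the receipt → the parcel → the crate. Each link is directly stated, so the letter comes before the crate.

yes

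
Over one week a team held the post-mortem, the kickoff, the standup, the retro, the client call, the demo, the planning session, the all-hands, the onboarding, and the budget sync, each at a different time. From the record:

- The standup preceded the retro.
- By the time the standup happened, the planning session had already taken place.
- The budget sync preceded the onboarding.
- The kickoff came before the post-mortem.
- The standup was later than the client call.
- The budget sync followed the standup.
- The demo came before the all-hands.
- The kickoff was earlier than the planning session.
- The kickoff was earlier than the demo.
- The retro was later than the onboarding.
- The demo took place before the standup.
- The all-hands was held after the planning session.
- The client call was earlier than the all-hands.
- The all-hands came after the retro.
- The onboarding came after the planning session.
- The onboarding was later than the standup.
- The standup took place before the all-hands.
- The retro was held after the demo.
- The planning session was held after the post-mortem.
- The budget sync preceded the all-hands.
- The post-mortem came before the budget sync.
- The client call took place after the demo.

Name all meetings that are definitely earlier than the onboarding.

the budget sync, the client call, the demo, the kickoff, the planning session, the post-mortem, the standup

Directly stated before the onboarding: the budget sync, the planning session, and the standup.
The client call reaches the onboarding via the client call → the standup → the onboarding.
The demo reaches the onboarding via the demo → the standup → the onboarding.
The kickoff reaches the onboarding via the kickoff → the planning session → the onboarding.
Likewise the post-mortem reaches the onboarding by chaining the stated constraints.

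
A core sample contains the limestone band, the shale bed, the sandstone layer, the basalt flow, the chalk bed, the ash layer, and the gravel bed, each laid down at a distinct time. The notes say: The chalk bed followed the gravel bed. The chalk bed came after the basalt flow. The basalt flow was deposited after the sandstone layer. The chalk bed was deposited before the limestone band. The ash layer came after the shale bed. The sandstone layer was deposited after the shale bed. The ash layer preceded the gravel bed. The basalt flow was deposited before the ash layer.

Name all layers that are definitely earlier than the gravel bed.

the ash layer, the basalt flow, the sandstone layer, the shale bed

Directly stated before the gravel bed: the ash layer.
The basalt flow reaches the gravel bed via the basalt flow → the ash layer → the gravel bed.
The sandstone layer reaches the gravel bed via the sandstone layer → the basalt flow → the ash layer → the gravel bed.
The shale bed reaches the gravel bed via the shale bed → the ash layer → the gravel bed.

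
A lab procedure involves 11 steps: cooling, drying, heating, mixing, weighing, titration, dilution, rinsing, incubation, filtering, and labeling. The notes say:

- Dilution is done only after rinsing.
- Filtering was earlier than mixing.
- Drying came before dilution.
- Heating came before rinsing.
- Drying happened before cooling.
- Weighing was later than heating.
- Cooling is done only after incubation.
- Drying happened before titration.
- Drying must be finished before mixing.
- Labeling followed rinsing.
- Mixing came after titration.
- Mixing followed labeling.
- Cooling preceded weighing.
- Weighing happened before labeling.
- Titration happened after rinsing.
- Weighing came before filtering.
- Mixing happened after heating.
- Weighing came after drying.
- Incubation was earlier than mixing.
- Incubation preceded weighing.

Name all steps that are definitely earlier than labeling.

cooling, drying, heating, incubation, rinsing, weighing

Directly stated before labeling: rinsing and weighing.
Cooling reaches labeling via cooling → weighing → labeling.
Drying reaches labeling via drying → weighing → labeling.
Heating reaches labeling via heating → weighing → labeling.
Likewise incubation reaches labeling by chaining the stated constraints.
No chain forces titration (or any of the others) ahead of labeling.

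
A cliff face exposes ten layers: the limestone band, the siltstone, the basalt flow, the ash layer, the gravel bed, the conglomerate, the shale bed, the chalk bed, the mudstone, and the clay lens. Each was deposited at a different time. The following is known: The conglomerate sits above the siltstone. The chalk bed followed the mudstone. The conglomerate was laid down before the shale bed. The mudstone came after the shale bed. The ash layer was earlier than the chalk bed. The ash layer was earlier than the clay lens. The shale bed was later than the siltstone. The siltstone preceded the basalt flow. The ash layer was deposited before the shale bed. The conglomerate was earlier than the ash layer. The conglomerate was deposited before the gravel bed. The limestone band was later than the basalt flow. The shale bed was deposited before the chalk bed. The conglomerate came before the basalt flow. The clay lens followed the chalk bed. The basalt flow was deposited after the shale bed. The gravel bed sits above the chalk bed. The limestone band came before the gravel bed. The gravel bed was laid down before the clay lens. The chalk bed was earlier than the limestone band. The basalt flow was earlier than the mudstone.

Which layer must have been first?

the siltstone

The siltstone has a chain of constraints placing it before every other layer, so the siltstone must be first.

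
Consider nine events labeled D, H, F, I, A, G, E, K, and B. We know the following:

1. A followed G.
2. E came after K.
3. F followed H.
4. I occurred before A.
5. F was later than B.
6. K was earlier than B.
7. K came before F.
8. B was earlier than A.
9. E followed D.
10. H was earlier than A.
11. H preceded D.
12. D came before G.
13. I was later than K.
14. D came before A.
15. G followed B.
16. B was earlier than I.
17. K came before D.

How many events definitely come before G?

Directly stated before G: B and D.
H reaches G via H → D → G.
K reaches G via K → D → G.
No chain forces I (or any of the others) ahead of G.
That's B, D, H, and K — 4 in all.

4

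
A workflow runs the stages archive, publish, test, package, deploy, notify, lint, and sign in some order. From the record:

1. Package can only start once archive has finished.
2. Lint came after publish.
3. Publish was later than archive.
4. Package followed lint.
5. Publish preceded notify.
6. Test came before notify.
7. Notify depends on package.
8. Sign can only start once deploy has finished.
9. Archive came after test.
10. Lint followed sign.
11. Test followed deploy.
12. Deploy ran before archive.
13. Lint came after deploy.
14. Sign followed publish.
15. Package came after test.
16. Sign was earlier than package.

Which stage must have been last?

Every other stage has a chain of constraints placing it before notify, so notify is last.

notify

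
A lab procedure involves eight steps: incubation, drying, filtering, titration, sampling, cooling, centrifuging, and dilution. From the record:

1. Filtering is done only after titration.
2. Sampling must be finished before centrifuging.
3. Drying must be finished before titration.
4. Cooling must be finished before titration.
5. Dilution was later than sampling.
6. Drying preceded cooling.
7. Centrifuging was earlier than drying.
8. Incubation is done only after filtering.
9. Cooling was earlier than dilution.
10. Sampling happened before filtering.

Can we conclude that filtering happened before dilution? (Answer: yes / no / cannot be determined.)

cannot be determined

No chain of stated constraints runs from filtering to dilution, and none runs from dilution to filtering either.
So the relative order of filtering and dilution is not fixed by the given facts.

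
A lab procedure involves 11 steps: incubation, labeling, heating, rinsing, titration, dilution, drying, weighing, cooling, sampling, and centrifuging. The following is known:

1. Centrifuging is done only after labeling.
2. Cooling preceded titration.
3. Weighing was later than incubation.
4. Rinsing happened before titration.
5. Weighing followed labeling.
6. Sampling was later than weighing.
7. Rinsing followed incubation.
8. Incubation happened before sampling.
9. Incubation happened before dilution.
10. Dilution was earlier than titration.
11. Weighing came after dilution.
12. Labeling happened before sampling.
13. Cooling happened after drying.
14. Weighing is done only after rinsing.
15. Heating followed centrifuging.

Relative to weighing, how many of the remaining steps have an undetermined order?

Forced before weighing: dilution, incubation, labeling, and rinsing; forced after weighing: sampling.
That leaves centrifuging, cooling, drying, heating, and titration with no forced order relative to weighing — 5.

5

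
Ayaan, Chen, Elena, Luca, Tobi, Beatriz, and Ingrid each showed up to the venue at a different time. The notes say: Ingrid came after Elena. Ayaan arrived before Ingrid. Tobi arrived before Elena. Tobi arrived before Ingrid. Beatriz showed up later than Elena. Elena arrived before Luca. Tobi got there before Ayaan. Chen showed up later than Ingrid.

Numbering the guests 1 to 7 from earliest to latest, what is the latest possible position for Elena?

Elena must come before Beatriz, Chen, Ingrid, and Luca — 4 guests forced after them.
Everything else can be placed before Elena in some valid order, so Elena can sit as late as position 7 − 4 = 3.

3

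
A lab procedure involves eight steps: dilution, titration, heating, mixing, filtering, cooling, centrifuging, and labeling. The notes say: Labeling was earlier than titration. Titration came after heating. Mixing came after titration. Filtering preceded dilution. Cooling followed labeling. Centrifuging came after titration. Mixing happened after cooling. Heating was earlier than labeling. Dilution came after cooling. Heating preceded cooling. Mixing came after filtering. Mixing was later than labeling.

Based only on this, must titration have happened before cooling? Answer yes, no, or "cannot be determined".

No chain of stated constraints runs from titration to cooling, and none runs from cooling to titration either.
So the relative order of titration and cooling is not fixed by the given facts.

cannot be determined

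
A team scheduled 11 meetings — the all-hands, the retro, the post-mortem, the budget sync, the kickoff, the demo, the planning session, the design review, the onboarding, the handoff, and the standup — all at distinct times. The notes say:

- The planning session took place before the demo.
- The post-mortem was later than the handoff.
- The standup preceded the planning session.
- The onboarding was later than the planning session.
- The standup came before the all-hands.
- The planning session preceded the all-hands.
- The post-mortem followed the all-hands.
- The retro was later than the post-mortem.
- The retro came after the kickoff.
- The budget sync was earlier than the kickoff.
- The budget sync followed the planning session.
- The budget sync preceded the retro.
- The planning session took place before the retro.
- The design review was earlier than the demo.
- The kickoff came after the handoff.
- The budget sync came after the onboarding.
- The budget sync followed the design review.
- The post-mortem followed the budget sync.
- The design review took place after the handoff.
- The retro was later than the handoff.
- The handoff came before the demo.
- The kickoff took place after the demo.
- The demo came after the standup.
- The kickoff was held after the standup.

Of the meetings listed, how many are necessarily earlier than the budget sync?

5

Directly stated before the budget sync: the design review, the onboarding, and the planning session.
The handoff reaches the budget sync via the handoff → the design review → the budget sync.
The standup reaches the budget sync via the standup → the planning session → the budget sync.
No chain forces the kickoff (or any of the others) ahead of the budget sync.
That's the design review, the handoff, the onboarding, the planning session, and the standup — 5 in all.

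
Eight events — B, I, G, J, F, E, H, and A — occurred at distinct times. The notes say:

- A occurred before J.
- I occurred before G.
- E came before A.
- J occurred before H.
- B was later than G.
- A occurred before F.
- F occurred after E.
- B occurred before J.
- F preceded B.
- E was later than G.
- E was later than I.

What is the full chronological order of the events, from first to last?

I, G, E, A, F, B, J, H

The constraints fix every adjacent pair, so only one ordering works:
I → G → E → A → F → B → J → H.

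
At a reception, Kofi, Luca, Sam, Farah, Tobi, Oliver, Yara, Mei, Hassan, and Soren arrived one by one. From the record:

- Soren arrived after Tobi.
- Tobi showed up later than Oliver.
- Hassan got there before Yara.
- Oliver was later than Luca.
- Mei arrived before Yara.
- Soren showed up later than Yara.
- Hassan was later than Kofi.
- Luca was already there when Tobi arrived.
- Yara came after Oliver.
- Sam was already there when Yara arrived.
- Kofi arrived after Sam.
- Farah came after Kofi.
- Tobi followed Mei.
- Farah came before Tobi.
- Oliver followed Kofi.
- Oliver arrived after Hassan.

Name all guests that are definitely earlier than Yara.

Hassan, Kofi, Luca, Mei, Oliver, Sam

Directly stated before Yara: Hassan, Mei, Oliver, and Sam.
Kofi reaches Yara via Kofi → Oliver → Yara.
Luca reaches Yara via Luca → Oliver → Yara.
No chain forces Soren (or any of the others) ahead of Yara.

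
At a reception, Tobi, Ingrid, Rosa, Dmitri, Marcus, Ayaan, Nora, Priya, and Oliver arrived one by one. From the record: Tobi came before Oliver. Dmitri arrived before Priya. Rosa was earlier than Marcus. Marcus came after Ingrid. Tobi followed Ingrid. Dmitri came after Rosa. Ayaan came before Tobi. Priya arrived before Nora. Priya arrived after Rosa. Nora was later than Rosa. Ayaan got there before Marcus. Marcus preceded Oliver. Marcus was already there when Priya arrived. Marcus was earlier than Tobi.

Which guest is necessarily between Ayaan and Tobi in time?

Tracing the constraints gives Ayaan → Marcus → Tobi, so Marcus sits after Ayaan and before Tobi.
No other guest is forced both after Ayaan and before Tobi.

Marcus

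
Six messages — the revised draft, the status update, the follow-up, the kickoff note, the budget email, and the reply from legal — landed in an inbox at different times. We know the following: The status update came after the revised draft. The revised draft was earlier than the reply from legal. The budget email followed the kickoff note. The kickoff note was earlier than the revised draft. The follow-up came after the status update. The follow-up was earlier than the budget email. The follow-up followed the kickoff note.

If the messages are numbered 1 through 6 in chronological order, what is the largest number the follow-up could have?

The follow-up must come before the budget email — 1 message forced after it.
Everything else can be placed before the follow-up in some valid order, so the follow-up can sit as late as position 6 − 1 = 5.

5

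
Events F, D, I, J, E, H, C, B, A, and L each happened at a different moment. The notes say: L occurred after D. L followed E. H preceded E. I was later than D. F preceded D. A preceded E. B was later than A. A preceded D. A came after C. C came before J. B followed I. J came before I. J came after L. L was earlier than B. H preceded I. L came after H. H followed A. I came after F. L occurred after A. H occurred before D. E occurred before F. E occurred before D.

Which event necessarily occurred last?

Every other event has a chain of constraints placing it before B, so B is last.

B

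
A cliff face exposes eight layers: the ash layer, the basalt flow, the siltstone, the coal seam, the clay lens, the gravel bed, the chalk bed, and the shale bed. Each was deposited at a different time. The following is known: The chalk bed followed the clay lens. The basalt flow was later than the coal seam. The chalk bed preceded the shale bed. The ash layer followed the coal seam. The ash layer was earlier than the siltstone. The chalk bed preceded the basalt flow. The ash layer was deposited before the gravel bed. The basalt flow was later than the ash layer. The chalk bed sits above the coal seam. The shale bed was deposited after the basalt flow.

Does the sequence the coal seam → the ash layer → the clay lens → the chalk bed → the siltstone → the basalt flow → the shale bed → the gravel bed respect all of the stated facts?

Check each stated constraint against the proposed order — e.g. the coal seam is ahead of the basalt flow; the ash layer is ahead of the gravel bed. Every pair is in the required order; nothing is violated.

yes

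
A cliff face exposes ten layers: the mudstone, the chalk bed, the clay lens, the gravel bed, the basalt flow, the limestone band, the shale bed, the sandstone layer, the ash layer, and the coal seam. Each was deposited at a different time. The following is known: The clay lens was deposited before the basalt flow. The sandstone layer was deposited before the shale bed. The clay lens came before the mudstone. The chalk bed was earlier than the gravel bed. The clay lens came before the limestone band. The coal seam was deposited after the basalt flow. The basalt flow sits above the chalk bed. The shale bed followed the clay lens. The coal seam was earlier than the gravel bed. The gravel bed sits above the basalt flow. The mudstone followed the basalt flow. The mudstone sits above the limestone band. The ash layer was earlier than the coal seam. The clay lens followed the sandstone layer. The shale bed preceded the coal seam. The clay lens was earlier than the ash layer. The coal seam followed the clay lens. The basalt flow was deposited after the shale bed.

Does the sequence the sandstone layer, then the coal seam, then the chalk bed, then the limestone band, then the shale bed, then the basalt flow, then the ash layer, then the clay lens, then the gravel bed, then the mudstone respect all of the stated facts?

The constraints require the clay lens before the coal seam, but in the proposed sequence the coal seam appears ahead of the clay lens. That one violation is enough.

no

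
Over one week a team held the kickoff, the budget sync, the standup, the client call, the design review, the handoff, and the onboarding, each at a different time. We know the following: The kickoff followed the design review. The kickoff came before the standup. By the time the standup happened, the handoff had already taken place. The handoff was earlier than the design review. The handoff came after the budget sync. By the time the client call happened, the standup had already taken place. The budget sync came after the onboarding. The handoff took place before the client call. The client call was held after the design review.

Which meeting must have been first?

The onboarding has a chain of constraints placing it before every other meeting, so the onboarding must be first.

the onboarding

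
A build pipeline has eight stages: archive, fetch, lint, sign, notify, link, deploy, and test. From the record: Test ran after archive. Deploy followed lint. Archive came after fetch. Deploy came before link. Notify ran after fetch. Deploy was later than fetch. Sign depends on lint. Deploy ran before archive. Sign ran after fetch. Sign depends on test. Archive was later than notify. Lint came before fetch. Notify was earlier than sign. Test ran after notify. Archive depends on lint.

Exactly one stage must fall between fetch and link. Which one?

Tracing the constraints gives fetch → deploy → link, so deploy sits after fetch and before link.
No other stage is forced both after fetch and before link.

deploy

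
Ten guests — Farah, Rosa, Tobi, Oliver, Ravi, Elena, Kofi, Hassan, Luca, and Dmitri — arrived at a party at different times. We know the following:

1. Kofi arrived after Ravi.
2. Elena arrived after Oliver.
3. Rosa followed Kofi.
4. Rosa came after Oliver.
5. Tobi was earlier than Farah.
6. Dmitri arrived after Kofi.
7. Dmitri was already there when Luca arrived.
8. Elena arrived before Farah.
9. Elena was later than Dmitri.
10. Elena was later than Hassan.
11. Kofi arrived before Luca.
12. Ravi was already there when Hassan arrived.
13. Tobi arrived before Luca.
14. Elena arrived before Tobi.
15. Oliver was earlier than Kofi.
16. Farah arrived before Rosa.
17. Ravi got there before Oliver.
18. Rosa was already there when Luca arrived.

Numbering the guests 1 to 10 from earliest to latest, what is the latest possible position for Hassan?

Hassan must come before Elena, Farah, Luca, Rosa, and Tobi — 5 guests forced after them.
Everything else can be placed before Hassan in some valid order, so Hassan can sit as late as position 10 − 5 = 5.

5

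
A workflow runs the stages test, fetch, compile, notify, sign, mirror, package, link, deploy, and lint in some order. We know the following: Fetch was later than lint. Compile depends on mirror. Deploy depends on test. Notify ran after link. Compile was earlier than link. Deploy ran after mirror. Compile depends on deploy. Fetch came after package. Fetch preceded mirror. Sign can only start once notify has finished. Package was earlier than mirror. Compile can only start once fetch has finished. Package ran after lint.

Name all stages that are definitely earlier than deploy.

Directly stated before deploy: mirror and test.
Fetch reaches deploy via fetch → mirror → deploy.
Lint reaches deploy via lint → fetch → mirror → deploy.
Package reaches deploy via package → mirror → deploy.

fetch, lint, mirror, package, test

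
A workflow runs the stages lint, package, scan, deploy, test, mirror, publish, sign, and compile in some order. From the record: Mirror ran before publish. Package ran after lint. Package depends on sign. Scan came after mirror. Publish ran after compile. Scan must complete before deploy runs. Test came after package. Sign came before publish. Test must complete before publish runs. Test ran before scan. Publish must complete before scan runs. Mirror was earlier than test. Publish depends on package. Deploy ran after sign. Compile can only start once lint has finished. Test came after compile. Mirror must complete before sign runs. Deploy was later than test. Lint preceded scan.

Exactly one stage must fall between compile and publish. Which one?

Tracing the constraints gives compile → test → publish, so test sits after compile and before publish.
No other stage is forced both after compile and before publish.

test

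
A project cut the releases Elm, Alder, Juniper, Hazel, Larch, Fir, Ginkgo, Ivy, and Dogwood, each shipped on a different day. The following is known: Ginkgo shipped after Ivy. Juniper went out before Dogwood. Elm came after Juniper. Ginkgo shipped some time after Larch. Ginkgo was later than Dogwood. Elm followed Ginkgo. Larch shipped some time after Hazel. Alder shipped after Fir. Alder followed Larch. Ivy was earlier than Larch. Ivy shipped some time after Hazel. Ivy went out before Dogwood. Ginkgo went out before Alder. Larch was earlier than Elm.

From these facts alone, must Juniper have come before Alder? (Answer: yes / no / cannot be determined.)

yes

Chain the constraints: Juniper → Dogwood → Ginkgo → Alder. Each link is directly stated, so Juniper comes before Alder.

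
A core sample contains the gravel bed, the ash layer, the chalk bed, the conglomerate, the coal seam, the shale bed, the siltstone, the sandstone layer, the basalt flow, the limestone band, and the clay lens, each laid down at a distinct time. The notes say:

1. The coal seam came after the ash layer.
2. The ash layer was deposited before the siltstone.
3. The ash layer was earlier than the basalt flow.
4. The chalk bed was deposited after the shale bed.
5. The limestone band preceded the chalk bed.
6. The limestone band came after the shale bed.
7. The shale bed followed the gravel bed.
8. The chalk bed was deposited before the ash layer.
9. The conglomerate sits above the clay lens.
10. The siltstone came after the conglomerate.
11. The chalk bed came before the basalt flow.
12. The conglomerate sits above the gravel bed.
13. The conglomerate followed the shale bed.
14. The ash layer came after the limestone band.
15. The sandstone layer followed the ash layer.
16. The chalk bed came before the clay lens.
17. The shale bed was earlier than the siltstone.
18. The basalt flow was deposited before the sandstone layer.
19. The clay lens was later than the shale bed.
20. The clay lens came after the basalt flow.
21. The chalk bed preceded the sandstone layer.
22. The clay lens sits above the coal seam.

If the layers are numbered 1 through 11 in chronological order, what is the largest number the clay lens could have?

The clay lens must come before the conglomerate and the siltstone — 2 layers forced after it.
Everything else can be placed before the clay lens in some valid order, so the clay lens can sit as late as position 11 − 2 = 9.

9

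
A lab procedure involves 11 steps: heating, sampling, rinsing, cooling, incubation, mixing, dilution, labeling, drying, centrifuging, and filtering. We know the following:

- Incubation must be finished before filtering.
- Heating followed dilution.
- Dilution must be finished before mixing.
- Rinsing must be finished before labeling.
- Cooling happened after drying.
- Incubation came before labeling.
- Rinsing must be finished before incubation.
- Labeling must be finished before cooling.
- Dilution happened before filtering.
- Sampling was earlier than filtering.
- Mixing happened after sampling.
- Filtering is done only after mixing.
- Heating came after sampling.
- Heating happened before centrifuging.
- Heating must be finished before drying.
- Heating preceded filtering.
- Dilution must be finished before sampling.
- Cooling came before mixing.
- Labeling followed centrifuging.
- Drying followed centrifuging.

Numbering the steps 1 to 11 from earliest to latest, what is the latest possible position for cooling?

9

Cooling must come before filtering and mixing — 2 steps forced after it.
Everything else can be placed before cooling in some valid order, so cooling can sit as late as position 11 − 2 = 9.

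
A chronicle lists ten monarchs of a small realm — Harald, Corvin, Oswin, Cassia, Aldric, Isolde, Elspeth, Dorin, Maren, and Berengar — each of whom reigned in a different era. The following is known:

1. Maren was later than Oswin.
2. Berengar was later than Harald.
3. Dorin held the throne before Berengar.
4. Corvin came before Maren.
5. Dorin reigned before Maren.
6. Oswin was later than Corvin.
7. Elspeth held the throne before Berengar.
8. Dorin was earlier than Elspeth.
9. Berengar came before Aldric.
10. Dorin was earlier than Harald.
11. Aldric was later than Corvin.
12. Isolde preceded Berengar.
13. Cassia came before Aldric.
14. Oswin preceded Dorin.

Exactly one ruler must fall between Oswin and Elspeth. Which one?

Tracing the constraints gives Oswin → Dorin → Elspeth, so Dorin sits after Oswin and before Elspeth.
No other ruler is forced both after Oswin and before Elspeth.

Dorin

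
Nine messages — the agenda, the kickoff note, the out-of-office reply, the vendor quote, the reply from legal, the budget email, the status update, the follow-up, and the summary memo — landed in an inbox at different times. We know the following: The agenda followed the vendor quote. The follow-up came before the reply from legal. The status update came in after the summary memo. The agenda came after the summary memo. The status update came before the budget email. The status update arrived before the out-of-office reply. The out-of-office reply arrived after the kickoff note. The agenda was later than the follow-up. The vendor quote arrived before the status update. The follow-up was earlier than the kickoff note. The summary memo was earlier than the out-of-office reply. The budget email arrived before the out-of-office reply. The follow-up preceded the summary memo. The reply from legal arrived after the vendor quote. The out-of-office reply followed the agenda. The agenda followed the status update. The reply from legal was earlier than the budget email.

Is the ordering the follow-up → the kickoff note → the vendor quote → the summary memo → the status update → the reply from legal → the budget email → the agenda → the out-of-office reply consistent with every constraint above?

yes

Check each stated constraint against the proposed order — e.g. the kickoff note is ahead of the out-of-office reply; the follow-up is ahead of the agenda. Every pair is in the required order; nothing is violated.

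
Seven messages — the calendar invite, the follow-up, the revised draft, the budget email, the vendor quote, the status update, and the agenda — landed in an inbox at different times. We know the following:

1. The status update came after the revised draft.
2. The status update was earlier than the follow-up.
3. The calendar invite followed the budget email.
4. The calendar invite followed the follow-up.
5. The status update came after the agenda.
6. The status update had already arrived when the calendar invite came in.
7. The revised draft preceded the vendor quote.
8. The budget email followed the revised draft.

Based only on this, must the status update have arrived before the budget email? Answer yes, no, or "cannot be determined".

No chain of stated constraints runs from the status update to the budget email, and none runs from the budget email to the status update either.
So the relative order of the status update and the budget email is not fixed by the given facts.

cannot be determined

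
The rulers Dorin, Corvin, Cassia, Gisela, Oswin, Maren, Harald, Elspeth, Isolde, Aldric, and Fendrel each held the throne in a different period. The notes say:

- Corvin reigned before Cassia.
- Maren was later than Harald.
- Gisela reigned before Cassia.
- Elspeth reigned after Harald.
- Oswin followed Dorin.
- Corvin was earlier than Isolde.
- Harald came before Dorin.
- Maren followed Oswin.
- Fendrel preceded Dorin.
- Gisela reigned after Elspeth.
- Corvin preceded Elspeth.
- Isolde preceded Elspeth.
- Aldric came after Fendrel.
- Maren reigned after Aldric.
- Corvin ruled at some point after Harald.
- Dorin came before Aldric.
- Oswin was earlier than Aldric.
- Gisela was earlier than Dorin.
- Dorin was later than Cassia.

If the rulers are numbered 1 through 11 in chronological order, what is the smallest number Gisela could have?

Corvin, Elspeth, Harald, and Isolde must all come before Gisela — 4 forced predecessors.
Nothing else is forced ahead of Gisela, so their earliest slot is position 4 + 1 = 5.

5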